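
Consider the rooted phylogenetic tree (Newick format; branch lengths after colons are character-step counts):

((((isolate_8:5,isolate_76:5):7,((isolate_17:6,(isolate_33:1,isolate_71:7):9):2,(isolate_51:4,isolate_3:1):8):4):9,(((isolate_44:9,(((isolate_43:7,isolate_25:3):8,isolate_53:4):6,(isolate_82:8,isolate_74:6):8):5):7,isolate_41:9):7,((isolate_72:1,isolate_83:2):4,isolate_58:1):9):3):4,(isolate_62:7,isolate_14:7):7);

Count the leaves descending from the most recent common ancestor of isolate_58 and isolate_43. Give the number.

The MRCA of isolate_58 and isolate_43 is the node subtending (((isolate_44,(((isolate_43,isolate_25),isolate_53),(isolate_82,isolate_74))),isolate_41),((isolate_72,isolate_83),isolate_58)).
That clade contains 10 terminal taxa: isolate_25, isolate_41, isolate_43, isolate_44, isolate_53, isolate_58, isolate_72, isolate_74, isolate_82, isolate_83.

10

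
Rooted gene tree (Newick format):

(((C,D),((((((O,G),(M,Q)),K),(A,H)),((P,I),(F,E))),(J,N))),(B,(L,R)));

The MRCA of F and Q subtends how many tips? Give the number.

11

The MRCA of F and Q is the node subtending (((((O,G),(M,Q)),K),(A,H)),((P,I),(F,E))).
That clade contains 11 terminal taxa: A, E, F, G, H, I, K, M, O, P, Q.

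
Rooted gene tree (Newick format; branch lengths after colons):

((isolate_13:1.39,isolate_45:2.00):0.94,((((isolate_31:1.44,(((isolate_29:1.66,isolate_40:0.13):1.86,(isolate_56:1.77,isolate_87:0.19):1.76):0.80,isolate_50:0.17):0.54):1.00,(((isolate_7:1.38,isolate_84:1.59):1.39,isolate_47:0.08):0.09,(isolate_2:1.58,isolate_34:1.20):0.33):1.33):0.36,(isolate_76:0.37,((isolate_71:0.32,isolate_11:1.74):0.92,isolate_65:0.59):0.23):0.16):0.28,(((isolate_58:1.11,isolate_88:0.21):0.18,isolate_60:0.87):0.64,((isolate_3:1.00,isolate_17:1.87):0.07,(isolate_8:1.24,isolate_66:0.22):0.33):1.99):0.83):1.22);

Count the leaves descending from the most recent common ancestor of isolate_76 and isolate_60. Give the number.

22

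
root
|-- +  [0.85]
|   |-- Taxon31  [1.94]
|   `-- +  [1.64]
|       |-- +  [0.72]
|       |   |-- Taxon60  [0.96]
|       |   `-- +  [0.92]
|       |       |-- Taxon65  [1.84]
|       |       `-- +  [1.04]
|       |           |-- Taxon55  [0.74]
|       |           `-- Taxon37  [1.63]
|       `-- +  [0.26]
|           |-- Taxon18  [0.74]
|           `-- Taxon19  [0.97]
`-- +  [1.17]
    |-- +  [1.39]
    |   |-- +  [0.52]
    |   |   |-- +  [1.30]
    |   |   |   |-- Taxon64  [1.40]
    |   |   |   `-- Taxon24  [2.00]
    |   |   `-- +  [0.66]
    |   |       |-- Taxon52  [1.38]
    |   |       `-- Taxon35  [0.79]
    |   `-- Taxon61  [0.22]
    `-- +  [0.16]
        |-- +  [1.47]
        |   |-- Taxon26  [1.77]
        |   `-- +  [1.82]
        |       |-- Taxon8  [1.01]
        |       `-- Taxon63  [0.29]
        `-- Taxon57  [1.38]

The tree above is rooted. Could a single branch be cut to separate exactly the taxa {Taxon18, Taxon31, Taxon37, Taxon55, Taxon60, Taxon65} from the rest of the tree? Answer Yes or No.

The MRCA of the listed taxa subtends (Taxon31,((Taxon60,(Taxon65,(Taxon55,Taxon37))),(Taxon18,Taxon19))).
That clade also contains Taxon19, which is not in the proposed group, so the group is not monophyletic.

No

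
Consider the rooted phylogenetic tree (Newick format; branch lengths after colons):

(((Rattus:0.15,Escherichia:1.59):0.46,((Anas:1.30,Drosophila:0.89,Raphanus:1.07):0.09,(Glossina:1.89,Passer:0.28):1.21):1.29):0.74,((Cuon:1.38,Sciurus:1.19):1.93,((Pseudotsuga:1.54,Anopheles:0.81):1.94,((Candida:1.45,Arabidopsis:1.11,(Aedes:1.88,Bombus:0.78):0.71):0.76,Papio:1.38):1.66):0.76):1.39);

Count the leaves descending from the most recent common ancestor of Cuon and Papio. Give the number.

9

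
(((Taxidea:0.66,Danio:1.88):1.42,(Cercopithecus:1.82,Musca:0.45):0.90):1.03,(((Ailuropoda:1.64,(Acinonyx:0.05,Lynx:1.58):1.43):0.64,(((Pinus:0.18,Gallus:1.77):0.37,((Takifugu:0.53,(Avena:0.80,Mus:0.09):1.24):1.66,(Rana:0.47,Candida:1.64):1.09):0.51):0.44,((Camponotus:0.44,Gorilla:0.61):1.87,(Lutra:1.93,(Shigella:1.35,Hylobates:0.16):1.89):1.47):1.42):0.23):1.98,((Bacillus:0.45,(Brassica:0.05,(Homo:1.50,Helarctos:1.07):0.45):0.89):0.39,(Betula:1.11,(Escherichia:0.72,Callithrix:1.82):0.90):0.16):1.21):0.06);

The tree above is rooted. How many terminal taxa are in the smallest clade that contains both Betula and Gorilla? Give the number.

22

The MRCA of Betula and Gorilla is the node subtending (((Ailuropoda,(Acinonyx,Lynx)),(((Pinus,Gallus),((Takifugu,(Avena,Mus)),(Rana,Candida))),((Camponotus,Gorilla),(Lutra,(Shigella,Hylobates))))),((Bacillus,(Brassica,(Homo,Helarctos))),(Betula,(Escherichia,Callithrix)))).
That clade contains 22 terminal taxa: Acinonyx, Ailuropoda, Avena, Bacillus, Betula, Brassica, Callithrix, Camponotus, Candida, Escherichia, Gallus, Gorilla, Helarctos, Homo, Hylobates, Lutra, Lynx, Mus, Pinus, Rana, Shigella, Takifugu.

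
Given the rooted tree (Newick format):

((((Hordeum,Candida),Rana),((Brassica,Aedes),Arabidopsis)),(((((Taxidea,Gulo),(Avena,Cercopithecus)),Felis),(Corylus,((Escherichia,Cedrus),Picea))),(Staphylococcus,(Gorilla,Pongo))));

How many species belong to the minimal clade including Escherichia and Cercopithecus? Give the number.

The MRCA of Escherichia and Cercopithecus is the node subtending ((((Taxidea,Gulo),(Avena,Cercopithecus)),Felis),(Corylus,((Escherichia,Cedrus),Picea))).
That clade contains 9 terminal taxa: Avena, Cedrus, Cercopithecus, Corylus, Escherichia, Felis, Gulo, Picea, Taxidea.

9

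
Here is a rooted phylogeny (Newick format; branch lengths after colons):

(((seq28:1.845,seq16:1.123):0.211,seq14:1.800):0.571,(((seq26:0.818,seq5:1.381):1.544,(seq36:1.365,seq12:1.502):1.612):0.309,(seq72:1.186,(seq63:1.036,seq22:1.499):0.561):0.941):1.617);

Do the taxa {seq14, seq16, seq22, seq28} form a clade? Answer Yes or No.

The MRCA of the listed taxa is the root, so the smallest clade containing them is the whole tree.
That clade also contains seq12, seq26, seq36, seq5, seq63, seq72, which are not in the proposed group, so the group is not monophyletic.

No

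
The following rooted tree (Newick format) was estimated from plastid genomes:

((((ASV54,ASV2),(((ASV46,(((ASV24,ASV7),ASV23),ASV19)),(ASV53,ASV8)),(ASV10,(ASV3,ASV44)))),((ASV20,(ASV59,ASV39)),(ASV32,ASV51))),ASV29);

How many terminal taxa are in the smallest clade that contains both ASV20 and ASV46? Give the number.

The MRCA of ASV20 and ASV46 is the node subtending (((ASV54,ASV2),(((ASV46,(((ASV24,ASV7),ASV23),ASV19)),(ASV53,ASV8)),(ASV10,(ASV3,ASV44)))),((ASV20,(ASV59,ASV39)),(ASV32,ASV51))).
That clade contains 17 terminal taxa: ASV10, ASV19, ASV2, ASV20, ASV23, ASV24, ASV3, ASV32, ASV39, ASV44, ASV46, ASV51, ASV53, ASV54, ASV59, ASV7, ASV8.

17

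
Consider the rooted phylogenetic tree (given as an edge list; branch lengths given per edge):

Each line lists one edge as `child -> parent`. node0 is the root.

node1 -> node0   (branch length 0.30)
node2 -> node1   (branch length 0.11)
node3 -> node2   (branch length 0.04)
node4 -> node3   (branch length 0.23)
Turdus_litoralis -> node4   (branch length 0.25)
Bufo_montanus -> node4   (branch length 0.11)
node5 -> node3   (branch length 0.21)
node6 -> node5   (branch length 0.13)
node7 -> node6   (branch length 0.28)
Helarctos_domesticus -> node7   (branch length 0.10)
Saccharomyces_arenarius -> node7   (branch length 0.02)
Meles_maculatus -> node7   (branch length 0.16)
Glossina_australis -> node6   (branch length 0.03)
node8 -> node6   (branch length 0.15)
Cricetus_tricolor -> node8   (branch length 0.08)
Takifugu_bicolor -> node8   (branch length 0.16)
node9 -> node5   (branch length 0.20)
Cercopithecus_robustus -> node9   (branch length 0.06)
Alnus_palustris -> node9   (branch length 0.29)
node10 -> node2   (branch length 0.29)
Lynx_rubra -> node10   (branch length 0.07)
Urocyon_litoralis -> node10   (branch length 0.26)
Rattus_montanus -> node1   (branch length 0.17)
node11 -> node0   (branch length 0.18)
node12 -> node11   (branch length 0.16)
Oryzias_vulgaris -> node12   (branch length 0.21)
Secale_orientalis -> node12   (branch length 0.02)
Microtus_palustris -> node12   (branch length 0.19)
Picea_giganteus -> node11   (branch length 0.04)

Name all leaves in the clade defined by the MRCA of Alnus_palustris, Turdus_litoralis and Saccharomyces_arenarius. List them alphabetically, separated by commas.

Tracing Alnus_palustris: it sits inside (Cercopithecus_robustus,Alnus_palustris).
Tracing Turdus_litoralis: it sits inside (Turdus_litoralis,Bufo_montanus).
Tracing Saccharomyces_arenarius: it sits inside (Helarctos_domesticus,Saccharomyces_arenarius,Meles_maculatus).
The smallest clade enclosing all 3 is ((Turdus_litoralis,Bufo_montanus),(((Helarctos_domesticus,Saccharomyces_arenarius,Meles_maculatus),Glossina_australis,(Cricetus_tricolor,Takifugu_bicolor)),(Cercopithecus_robustus,Alnus_palustris))); the answer is its 10 terminal taxa in alphabetical order.

Alnus_palustris, Bufo_montanus, Cercopithecus_robustus, Cricetus_tricolor, Glossina_australis, Helarctos_domesticus, Meles_maculatus, Saccharomyces_arenarius, Takifugu_bicolor, Turdus_litoralis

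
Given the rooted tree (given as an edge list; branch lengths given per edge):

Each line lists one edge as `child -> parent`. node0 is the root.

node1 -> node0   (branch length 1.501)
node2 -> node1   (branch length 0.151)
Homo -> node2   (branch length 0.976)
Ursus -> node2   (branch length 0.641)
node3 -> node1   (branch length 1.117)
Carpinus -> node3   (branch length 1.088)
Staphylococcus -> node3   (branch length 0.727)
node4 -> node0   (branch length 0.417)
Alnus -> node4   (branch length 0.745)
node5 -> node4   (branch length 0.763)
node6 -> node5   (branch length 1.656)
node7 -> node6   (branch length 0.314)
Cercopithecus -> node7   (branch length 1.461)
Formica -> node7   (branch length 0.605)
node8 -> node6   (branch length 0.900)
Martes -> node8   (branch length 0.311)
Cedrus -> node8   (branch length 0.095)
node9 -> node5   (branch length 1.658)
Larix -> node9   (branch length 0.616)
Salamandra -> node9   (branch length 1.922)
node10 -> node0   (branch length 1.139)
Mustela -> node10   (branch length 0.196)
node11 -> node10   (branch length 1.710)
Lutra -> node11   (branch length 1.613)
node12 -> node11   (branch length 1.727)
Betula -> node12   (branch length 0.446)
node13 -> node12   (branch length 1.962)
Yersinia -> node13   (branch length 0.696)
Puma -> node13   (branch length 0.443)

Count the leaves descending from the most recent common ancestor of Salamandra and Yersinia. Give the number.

16

The MRCA of Salamandra and Yersinia is the root, so the clade is the entire tree.
That clade contains 16 terminal taxa: Alnus, Betula, Carpinus, Cedrus, Cercopithecus, Formica, Homo, Larix, Lutra, Martes, Mustela, Puma, Salamandra, Staphylococcus, Ursus, Yersinia.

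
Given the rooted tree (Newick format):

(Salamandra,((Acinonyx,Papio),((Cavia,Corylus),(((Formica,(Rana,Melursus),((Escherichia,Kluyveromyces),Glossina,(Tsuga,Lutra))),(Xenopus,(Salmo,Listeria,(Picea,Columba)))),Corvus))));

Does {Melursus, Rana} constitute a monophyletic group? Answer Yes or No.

The most recent common ancestor of these taxa subtends (Rana,Melursus).
That clade has exactly 2 tips — every listed taxon and nothing else — so the group is monophyletic.

Yes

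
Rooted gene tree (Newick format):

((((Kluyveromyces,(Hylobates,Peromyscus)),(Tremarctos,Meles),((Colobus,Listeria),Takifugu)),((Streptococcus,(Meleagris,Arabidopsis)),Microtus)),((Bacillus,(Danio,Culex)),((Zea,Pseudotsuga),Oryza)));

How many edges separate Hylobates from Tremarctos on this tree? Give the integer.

5

The MRCA of Hylobates and Tremarctos is the node subtending ((Kluyveromyces,(Hylobates,Peromyscus)),(Tremarctos,Meles),((Colobus,Listeria),Takifugu)).
From Hylobates up to that node: 3 branches. From Tremarctos up to the same node: 2 branches. Total: 3 + 2 = 5.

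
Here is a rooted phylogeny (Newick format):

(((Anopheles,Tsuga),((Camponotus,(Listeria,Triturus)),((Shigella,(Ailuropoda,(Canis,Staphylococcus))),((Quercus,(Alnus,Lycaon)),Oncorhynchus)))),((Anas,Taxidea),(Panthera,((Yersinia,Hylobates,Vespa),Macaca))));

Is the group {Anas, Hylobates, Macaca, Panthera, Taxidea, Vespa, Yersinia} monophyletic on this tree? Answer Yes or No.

Yes

The most recent common ancestor of these taxa subtends ((Anas,Taxidea),(Panthera,((Yersinia,Hylobates,Vespa),Macaca))).
That clade has exactly 7 tips — every listed taxon and nothing else — so the group is monophyletic.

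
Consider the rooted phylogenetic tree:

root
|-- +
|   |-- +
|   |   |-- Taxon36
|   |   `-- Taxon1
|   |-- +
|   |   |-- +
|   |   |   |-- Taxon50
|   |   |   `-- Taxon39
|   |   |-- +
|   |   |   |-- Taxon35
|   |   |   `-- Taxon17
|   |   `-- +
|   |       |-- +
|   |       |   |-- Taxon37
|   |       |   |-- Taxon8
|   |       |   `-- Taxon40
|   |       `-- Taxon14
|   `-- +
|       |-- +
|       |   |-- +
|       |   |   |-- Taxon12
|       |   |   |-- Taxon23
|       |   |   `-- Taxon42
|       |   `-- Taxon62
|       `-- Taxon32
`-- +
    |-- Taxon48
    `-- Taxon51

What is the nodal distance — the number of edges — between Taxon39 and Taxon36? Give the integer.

The MRCA of Taxon39 and Taxon36 is the node subtending ((Taxon36,Taxon1),((Taxon50,Taxon39),(Taxon35,Taxon17),((Taxon37,Taxon8,Taxon40),Taxon14)),(((Taxon12,Taxon23,Taxon42),Taxon62),Taxon32)).
From Taxon39 up to that node: 3 branches. From Taxon36 up to the same node: 2 branches. Total: 3 + 2 = 5.

5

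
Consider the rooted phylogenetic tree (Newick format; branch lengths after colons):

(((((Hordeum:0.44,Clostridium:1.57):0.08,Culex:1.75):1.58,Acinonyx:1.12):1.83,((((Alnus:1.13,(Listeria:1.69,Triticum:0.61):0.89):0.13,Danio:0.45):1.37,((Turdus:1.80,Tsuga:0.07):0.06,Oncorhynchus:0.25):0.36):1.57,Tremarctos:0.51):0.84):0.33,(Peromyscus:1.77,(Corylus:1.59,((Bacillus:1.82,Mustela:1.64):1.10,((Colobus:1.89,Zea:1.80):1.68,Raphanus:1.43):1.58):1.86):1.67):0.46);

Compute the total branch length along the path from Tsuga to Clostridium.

The path runs Tsuga → … → MRCA → … → Clostridium; the MRCA is the node subtending ((((Hordeum,Clostridium),Culex),Acinonyx),((((Alnus,(Listeria,Triticum)),Danio),((Turdus,Tsuga),Oncorhynchus)),Tremarctos)).
Branch lengths along that path: 0.07 + 0.06 + 0.36 + 1.57 + 0.84 + 1.83 + 1.58 + 0.08 + 1.57 = 7.96.

7.96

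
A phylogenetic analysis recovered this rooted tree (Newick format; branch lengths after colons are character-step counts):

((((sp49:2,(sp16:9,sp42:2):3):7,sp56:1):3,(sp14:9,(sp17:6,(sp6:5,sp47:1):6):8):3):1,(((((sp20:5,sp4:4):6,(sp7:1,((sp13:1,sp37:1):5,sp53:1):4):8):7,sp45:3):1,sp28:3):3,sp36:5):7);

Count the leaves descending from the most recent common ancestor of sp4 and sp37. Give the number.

The MRCA of sp4 and sp37 is the node subtending ((sp20,sp4),(sp7,((sp13,sp37),sp53))).
That clade contains 6 terminal taxa: sp13, sp20, sp37, sp4, sp53, sp7.

6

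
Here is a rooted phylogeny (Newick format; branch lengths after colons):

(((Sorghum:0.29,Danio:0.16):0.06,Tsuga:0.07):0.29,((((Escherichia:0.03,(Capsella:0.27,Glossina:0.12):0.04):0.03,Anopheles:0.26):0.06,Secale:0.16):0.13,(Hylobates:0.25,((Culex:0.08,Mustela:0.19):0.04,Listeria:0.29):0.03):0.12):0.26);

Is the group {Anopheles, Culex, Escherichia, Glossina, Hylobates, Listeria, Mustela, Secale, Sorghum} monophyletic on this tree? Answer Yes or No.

The MRCA of the listed taxa is the root, so the smallest clade containing them is the whole tree.
That clade also contains Capsella, Danio, Tsuga, which are not in the proposed group, so the group is not monophyletic.

No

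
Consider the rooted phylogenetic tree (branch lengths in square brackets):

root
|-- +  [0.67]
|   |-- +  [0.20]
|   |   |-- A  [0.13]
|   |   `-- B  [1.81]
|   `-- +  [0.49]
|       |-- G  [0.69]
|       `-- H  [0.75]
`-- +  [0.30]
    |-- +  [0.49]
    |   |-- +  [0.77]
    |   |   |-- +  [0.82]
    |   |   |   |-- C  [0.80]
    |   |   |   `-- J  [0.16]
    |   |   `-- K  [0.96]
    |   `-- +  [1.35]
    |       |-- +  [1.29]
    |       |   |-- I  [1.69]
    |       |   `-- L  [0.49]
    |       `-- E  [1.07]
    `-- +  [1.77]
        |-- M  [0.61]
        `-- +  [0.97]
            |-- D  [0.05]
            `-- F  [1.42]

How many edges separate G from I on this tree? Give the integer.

8

The MRCA of G and I is the root of the tree.
From G up to that node: 3 branches. From I up to the same node: 5 branches. Total: 3 + 5 = 8.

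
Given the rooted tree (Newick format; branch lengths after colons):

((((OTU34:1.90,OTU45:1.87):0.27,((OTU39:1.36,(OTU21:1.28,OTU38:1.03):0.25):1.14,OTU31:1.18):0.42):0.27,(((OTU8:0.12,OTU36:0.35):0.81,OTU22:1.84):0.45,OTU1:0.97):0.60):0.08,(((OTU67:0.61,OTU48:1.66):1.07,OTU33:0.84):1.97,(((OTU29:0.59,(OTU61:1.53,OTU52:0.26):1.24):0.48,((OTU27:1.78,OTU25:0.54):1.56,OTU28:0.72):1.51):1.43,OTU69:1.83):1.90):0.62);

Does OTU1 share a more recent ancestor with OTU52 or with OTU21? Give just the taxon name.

The MRCA of OTU1 and OTU21 subtends (((OTU34,OTU45),((OTU39,(OTU21,OTU38)),OTU31)),(((OTU8,OTU36),OTU22),OTU1)) (10 taxa).
The MRCA of OTU1 and OTU52 is the root, subtending the entire tree (20 taxa).
The first is nested inside the second, so OTU1 shares a more recent common ancestor with OTU21.

OTU21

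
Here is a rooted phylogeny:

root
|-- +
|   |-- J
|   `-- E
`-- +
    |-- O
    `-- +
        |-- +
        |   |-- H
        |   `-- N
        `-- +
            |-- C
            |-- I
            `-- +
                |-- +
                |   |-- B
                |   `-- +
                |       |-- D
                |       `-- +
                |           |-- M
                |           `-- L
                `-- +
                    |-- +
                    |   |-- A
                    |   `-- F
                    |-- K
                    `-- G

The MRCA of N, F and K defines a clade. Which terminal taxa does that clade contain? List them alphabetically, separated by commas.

A, B, C, D, F, G, H, I, K, L, M, N

Tracing N: it sits inside (H,N).
Tracing F: it sits inside (A,F).
Tracing K: it sits inside ((A,F),K,G).
The smallest clade enclosing all 3 is ((H,N),(C,I,((B,(D,(M,L))),((A,F),K,G)))); the answer is its 12 terminal taxa in alphabetical order.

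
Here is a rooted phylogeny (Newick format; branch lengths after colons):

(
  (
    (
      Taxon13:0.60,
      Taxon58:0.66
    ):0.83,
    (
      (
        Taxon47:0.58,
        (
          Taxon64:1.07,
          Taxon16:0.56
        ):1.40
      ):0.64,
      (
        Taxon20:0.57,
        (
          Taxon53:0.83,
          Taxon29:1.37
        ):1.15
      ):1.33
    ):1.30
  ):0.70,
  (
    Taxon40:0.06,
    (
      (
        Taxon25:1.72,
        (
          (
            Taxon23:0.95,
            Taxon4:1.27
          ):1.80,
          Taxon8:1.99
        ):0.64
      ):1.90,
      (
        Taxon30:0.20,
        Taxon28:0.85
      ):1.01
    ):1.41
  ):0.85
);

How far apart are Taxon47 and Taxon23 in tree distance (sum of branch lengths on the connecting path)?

10.77

The path runs Taxon47 → … → MRCA → … → Taxon23; the MRCA is the root of the tree.
Branch lengths along that path: 0.58 + 0.64 + 1.30 + 0.70 + 0.85 + 1.41 + 1.90 + 0.64 + 1.80 + 0.95 = 10.77.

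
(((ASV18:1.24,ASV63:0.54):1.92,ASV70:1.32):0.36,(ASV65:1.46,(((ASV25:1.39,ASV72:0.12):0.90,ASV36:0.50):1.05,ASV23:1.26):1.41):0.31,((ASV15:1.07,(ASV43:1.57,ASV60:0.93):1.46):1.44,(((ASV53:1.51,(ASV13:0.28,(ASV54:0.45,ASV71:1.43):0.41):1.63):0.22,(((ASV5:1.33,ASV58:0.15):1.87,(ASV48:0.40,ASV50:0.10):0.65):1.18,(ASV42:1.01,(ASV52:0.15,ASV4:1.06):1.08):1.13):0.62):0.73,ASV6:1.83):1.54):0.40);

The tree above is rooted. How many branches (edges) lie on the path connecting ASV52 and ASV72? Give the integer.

The MRCA of ASV52 and ASV72 is the root of the tree.
From ASV52 up to that node: 7 branches. From ASV72 up to the same node: 5 branches. Total: 7 + 5 = 12.

12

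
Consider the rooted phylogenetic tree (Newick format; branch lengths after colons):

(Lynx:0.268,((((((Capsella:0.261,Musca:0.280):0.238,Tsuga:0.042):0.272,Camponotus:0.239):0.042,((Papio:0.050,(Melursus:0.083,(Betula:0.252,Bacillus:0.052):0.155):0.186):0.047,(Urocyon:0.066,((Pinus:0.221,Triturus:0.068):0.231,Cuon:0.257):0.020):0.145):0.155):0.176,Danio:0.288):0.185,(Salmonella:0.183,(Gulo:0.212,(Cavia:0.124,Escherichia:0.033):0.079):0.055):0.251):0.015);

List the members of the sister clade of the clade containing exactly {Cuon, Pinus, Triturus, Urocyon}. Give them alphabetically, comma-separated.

Bacillus, Betula, Melursus, Papio

The clade containing exactly {Cuon, Pinus, Triturus, Urocyon} attaches to the tree at the node subtending ((Papio,(Melursus,(Betula,Bacillus))),(Urocyon,((Pinus,Triturus),Cuon))).
The other lineage descending from that same node — the sister group — is (Papio,(Melursus,(Betula,Bacillus))); its 4 tips in alphabetical order are the answer.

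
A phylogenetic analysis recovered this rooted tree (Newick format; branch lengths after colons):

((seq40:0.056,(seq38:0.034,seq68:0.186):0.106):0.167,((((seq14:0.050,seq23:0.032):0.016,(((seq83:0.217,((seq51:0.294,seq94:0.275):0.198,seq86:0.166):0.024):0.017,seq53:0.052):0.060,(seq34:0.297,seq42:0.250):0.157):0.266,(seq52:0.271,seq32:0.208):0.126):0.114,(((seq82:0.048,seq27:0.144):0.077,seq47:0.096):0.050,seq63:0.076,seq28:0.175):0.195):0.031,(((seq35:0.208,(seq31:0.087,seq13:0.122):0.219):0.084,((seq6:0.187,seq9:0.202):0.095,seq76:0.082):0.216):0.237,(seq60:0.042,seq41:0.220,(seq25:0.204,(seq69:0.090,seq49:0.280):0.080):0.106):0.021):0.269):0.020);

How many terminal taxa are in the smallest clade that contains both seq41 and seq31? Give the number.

The MRCA of seq41 and seq31 is the node subtending (((seq35,(seq31,seq13)),((seq6,seq9),seq76)),(seq60,seq41,(seq25,(seq69,seq49)))).
That clade contains 11 terminal taxa: seq13, seq25, seq31, seq35, seq41, seq49, seq6, seq60, seq69, seq76, seq9.

11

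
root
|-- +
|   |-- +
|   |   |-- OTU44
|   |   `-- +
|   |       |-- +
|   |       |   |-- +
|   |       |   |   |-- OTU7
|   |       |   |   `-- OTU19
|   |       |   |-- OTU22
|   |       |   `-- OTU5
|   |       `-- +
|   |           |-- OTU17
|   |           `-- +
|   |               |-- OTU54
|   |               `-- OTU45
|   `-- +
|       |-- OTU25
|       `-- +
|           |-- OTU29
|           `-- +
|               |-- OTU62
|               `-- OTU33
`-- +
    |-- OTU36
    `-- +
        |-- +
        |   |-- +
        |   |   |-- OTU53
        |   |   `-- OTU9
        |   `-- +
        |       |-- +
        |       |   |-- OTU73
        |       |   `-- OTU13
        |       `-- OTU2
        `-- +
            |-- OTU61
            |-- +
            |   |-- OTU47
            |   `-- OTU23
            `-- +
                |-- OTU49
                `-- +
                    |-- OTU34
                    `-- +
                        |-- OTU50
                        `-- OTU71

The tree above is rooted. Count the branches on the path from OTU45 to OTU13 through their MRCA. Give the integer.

The MRCA of OTU45 and OTU13 is the root of the tree.
From OTU45 up to that node: 6 branches. From OTU13 up to the same node: 6 branches. Total: 6 + 6 = 12.

12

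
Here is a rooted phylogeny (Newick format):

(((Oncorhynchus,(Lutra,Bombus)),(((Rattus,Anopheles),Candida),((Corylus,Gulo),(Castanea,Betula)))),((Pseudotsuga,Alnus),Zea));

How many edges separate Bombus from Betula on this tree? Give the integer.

7

The MRCA of Bombus and Betula is the node subtending ((Oncorhynchus,(Lutra,Bombus)),(((Rattus,Anopheles),Candida),((Corylus,Gulo),(Castanea,Betula)))).
From Bombus up to that node: 3 branches. From Betula up to the same node: 4 branches. Total: 3 + 4 = 7.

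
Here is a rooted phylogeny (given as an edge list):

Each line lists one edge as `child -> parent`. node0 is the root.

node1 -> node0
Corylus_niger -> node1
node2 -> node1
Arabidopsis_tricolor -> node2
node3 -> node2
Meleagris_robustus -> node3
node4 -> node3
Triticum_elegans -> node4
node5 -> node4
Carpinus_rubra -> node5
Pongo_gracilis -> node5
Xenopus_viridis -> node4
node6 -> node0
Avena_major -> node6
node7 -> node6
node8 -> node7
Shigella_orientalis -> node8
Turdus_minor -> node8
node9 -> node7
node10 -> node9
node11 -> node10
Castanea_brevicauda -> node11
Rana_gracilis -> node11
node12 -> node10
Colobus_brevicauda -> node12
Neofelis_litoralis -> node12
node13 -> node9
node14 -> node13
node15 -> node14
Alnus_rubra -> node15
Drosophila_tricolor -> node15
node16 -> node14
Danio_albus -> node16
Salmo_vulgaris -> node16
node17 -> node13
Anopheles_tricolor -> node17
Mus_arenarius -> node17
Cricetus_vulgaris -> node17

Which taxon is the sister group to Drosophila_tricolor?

Alnus_rubra

Drosophila_tricolor attaches to the tree at the node subtending (Alnus_rubra,Drosophila_tricolor).
The other lineage descending from that same node — the sister group — is the single tip Alnus_rubra.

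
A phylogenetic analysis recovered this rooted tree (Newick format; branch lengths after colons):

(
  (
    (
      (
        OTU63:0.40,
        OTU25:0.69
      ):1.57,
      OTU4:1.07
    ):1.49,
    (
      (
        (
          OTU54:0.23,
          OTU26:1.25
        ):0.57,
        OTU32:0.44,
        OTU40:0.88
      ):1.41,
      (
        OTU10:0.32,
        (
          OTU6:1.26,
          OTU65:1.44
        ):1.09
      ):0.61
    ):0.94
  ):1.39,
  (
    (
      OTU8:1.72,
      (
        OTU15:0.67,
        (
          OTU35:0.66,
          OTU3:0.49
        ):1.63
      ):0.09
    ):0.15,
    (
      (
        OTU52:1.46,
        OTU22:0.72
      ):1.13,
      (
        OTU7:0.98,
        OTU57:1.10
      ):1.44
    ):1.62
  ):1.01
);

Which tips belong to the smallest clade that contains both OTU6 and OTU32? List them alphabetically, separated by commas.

Tracing OTU6: it sits inside (OTU6,OTU65).
Tracing OTU32: it sits inside ((OTU54,OTU26),OTU32,OTU40).
The smallest clade enclosing both is (((OTU54,OTU26),OTU32,OTU40),(OTU10,(OTU6,OTU65))); the answer is its 7 terminal taxa in alphabetical order.

OTU10, OTU26, OTU32, OTU40, OTU54, OTU6, OTU65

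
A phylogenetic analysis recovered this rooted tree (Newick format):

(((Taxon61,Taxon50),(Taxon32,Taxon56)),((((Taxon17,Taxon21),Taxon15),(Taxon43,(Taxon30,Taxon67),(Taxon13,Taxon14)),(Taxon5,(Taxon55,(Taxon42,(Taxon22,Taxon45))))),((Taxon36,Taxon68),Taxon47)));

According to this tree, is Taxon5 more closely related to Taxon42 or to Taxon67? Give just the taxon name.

Taxon42

The MRCA of Taxon5 and Taxon42 subtends (Taxon5,(Taxon55,(Taxon42,(Taxon22,Taxon45)))) (5 taxa).
The MRCA of Taxon5 and Taxon67 subtends (((Taxon17,Taxon21),Taxon15),(Taxon43,(Taxon30,Taxon67),(Taxon13,Taxon14)),(Taxon5,(Taxon55,(Taxon42,(Taxon22,Taxon45))))) (13 taxa).
The first is nested inside the second, so Taxon5 shares a more recent common ancestor with Taxon42.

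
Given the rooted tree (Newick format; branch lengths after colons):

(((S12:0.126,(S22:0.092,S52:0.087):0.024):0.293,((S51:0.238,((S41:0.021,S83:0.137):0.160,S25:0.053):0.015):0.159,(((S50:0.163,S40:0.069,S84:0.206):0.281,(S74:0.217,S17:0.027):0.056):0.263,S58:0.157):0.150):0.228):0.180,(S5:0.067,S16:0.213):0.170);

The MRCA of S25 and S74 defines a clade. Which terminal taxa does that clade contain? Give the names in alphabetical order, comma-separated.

Tracing S25: it sits inside ((S41,S83),S25).
Tracing S74: it sits inside (S74,S17).
The smallest clade enclosing both is ((S51,((S41,S83),S25)),(((S50,S40,S84),(S74,S17)),S58)); the answer is its 10 terminal taxa in alphabetical order.

S17, S25, S40, S41, S50, S51, S58, S74, S83, S84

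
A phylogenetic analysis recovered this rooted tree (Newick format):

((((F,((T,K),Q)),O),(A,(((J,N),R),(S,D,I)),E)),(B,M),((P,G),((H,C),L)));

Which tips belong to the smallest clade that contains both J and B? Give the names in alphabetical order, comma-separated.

A, B, C, D, E, F, G, H, I, J, K, L, M, N, O, P, Q, R, S, T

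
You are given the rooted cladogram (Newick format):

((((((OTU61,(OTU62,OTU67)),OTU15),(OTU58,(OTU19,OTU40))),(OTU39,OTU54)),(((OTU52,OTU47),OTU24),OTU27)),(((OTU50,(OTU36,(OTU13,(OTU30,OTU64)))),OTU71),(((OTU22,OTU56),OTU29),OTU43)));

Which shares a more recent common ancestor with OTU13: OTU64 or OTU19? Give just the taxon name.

OTU64

The MRCA of OTU13 and OTU64 subtends (OTU13,(OTU30,OTU64)) (3 taxa).
The MRCA of OTU13 and OTU19 is the root, subtending the entire tree (23 taxa).
The first is nested inside the second, so OTU13 shares a more recent common ancestor with OTU64.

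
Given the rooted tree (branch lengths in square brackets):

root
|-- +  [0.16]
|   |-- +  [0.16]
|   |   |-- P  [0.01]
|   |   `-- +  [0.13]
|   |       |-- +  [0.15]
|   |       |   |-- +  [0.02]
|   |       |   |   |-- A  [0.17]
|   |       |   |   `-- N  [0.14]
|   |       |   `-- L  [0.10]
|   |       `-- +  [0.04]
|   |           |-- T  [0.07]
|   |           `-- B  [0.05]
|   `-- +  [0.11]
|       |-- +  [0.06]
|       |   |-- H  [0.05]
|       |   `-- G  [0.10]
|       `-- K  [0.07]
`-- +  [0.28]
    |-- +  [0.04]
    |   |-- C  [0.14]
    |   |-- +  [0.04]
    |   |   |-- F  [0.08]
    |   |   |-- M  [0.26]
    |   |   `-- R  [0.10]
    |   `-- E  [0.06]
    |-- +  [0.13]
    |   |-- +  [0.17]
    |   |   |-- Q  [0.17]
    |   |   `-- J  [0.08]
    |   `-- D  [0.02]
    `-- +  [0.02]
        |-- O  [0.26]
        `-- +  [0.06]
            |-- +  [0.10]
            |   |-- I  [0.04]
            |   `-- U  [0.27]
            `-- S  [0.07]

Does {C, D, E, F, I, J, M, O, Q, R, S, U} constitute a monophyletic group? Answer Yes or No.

Yes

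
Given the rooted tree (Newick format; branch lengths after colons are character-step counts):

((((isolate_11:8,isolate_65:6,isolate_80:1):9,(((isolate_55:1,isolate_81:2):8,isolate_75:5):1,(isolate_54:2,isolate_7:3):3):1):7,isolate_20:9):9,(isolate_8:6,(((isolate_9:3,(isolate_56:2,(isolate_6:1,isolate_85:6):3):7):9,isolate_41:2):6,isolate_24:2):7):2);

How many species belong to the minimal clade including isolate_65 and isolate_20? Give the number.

The MRCA of isolate_65 and isolate_20 is the node subtending (((isolate_11,isolate_65,isolate_80),(((isolate_55,isolate_81),isolate_75),(isolate_54,isolate_7))),isolate_20).
That clade contains 9 terminal taxa: isolate_11, isolate_20, isolate_54, isolate_55, isolate_65, isolate_7, isolate_75, isolate_80, isolate_81.

9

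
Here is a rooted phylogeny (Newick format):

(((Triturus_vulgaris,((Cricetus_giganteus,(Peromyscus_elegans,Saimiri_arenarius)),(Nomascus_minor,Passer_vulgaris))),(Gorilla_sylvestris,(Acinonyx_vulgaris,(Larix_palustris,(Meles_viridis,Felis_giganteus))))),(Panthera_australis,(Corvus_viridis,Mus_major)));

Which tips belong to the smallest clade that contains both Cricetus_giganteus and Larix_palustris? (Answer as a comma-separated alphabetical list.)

Acinonyx_vulgaris, Cricetus_giganteus, Felis_giganteus, Gorilla_sylvestris, Larix_palustris, Meles_viridis, Nomascus_minor, Passer_vulgaris, Peromyscus_elegans, Saimiri_arenarius, Triturus_vulgaris

Tracing Cricetus_giganteus: it sits inside (Cricetus_giganteus,(Peromyscus_elegans,Saimiri_arenarius)).
Tracing Larix_palustris: it sits inside (Larix_palustris,(Meles_viridis,Felis_giganteus)).
The smallest clade enclosing both is ((Triturus_vulgaris,((Cricetus_giganteus,(Peromyscus_elegans,Saimiri_arenarius)),(Nomascus_minor,Passer_vulgaris))),(Gorilla_sylvestris,(Acinonyx_vulgaris,(Larix_palustris,(Meles_viridis,Felis_giganteus))))); the answer is its 11 terminal taxa in alphabetical order.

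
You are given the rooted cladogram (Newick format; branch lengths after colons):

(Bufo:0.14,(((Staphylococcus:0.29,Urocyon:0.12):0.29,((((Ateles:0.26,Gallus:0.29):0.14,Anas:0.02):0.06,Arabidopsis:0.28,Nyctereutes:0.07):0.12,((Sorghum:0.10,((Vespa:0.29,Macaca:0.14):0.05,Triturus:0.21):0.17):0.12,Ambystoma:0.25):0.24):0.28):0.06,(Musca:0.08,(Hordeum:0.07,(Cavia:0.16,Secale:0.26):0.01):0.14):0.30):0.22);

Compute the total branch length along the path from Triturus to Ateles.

1.32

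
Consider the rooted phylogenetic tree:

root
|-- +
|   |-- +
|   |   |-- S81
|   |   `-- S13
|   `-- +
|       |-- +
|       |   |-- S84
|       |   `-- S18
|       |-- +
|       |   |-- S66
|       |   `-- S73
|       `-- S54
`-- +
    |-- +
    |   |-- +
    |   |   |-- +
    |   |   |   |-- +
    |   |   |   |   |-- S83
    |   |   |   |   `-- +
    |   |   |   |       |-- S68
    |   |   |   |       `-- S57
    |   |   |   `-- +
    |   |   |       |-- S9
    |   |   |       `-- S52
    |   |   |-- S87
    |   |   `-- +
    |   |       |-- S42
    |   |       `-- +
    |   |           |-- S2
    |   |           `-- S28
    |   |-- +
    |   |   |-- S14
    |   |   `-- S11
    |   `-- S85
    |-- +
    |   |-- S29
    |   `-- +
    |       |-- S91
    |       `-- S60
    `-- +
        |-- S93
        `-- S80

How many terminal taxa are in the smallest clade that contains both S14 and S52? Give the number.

The MRCA of S14 and S52 is the node subtending ((((S83,(S68,S57)),(S9,S52)),S87,(S42,(S2,S28))),(S14,S11),S85).
That clade contains 12 terminal taxa: S11, S14, S2, S28, S42, S52, S57, S68, S83, S85, S87, S9.

12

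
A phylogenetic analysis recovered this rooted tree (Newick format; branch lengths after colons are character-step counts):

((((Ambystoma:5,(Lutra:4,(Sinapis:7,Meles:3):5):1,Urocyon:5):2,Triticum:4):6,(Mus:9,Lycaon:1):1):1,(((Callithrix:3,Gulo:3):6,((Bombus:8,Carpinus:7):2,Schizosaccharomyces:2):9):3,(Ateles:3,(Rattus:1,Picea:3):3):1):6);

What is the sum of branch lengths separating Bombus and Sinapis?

The path runs Bombus → … → MRCA → … → Sinapis; the MRCA is the root of the tree.
Branch lengths along that path: 8 + 2 + 9 + 3 + 6 + 1 + 6 + 2 + 1 + 5 + 7 = 50.

50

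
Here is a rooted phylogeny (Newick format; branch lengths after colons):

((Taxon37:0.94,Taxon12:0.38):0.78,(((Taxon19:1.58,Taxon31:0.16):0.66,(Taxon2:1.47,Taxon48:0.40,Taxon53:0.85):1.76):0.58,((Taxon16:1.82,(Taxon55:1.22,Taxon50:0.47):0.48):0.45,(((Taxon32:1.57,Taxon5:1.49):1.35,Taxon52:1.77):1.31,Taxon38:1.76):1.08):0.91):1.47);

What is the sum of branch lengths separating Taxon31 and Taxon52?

6.47

The path runs Taxon31 → … → MRCA → … → Taxon52; the MRCA is the node subtending (((Taxon19,Taxon31),(Taxon2,Taxon48,Taxon53)),((Taxon16,(Taxon55,Taxon50)),(((Taxon32,Taxon5),Taxon52),Taxon38))).
Branch lengths along that path: 0.16 + 0.66 + 0.58 + 0.91 + 1.08 + 1.31 + 1.77 = 6.47.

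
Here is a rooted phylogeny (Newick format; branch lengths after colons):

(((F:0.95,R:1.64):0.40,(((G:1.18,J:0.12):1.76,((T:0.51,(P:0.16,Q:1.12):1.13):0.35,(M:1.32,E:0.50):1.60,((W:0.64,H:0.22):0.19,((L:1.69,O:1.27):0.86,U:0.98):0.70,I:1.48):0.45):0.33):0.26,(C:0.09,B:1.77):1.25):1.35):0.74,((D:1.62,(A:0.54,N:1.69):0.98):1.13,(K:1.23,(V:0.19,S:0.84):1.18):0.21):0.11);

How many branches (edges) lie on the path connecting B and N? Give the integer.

8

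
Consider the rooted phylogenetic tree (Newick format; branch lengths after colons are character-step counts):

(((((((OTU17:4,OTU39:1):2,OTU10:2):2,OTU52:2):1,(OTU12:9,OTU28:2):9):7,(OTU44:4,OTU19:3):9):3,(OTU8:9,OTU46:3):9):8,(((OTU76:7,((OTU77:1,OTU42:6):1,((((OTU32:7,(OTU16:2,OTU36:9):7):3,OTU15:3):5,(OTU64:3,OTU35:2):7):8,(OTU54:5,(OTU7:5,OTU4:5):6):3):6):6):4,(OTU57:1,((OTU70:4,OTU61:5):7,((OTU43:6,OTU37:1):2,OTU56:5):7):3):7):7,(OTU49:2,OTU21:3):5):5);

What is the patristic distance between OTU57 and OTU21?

The path runs OTU57 → … → MRCA → … → OTU21; the MRCA is the node subtending (((OTU76,((OTU77,OTU42),((((OTU32,(OTU16,OTU36)),OTU15),(OTU64,OTU35)),(OTU54,(OTU7,OTU4))))),(OTU57,((OTU70,OTU61),((OTU43,OTU37),OTU56)))),(OTU49,OTU21)).
Branch lengths along that path: 1 + 7 + 7 + 5 + 3 = 23.

23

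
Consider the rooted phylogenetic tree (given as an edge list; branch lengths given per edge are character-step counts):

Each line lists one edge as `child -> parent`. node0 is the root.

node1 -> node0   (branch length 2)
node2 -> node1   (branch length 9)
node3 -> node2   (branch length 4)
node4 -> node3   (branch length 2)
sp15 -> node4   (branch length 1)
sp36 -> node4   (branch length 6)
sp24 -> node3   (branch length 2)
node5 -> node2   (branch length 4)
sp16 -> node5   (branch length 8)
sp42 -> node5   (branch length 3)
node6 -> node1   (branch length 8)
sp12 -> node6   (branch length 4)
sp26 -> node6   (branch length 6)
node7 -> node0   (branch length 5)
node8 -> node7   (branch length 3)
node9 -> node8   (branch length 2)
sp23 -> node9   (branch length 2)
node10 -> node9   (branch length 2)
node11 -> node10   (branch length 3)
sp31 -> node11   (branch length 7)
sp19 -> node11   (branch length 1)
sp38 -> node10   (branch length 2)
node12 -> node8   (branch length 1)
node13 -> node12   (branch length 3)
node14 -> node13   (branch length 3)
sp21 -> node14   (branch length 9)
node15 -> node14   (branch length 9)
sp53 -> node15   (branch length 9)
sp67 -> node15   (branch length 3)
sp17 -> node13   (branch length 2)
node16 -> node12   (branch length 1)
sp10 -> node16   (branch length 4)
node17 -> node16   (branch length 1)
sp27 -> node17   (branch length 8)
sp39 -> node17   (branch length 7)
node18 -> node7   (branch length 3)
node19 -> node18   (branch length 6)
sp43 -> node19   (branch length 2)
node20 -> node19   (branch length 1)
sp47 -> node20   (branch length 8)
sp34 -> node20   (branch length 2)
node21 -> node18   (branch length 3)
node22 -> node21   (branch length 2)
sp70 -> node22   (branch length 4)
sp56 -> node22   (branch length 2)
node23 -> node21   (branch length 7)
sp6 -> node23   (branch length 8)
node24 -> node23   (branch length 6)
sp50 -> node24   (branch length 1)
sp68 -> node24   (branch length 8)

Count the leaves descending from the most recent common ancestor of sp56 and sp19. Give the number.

The MRCA of sp56 and sp19 is the node subtending (((sp23,((sp31,sp19),sp38)),(((sp21,(sp53,sp67)),sp17),(sp10,(sp27,sp39)))),((sp43,(sp47,sp34)),((sp70,sp56),(sp6,(sp50,sp68))))).
That clade contains 19 terminal taxa: sp10, sp17, sp19, sp21, sp23, sp27, sp31, sp34, sp38, sp39, sp43, sp47, sp50, sp53, sp56, sp6, sp67, sp68, sp70.

19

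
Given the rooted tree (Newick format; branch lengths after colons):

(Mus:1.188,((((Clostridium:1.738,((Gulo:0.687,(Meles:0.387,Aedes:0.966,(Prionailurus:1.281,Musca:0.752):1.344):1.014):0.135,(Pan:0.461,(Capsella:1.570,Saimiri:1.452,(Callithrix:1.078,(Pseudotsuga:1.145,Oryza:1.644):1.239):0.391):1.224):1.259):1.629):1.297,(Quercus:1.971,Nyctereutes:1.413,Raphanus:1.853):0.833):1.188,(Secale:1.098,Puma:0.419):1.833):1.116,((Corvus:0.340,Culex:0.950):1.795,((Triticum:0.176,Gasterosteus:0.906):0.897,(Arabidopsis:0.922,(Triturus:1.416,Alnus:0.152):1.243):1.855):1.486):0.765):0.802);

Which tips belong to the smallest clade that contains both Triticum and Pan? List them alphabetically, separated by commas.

Aedes, Alnus, Arabidopsis, Callithrix, Capsella, Clostridium, Corvus, Culex, Gasterosteus, Gulo, Meles, Musca, Nyctereutes, Oryza, Pan, Prionailurus, Pseudotsuga, Puma, Quercus, Raphanus, Saimiri, Secale, Triticum, Triturus

Tracing Triticum: it sits inside (Triticum,Gasterosteus).
Tracing Pan: it sits inside (Pan,(Capsella,Saimiri,(Callithrix,(Pseudotsuga,Oryza)))).
The smallest clade enclosing both is ((((Clostridium,((Gulo,(Meles,Aedes,(Prionailurus,Musca))),(Pan,(Capsella,Saimiri,(Callithrix,(Pseudotsuga,Oryza)))))),(Quercus,Nyctereutes,Raphanus)),(Secale,Puma)),((Corvus,Culex),((Triticum,Gasterosteus),(Arabidopsis,(Triturus,Alnus))))); the answer is its 24 terminal taxa in alphabetical order.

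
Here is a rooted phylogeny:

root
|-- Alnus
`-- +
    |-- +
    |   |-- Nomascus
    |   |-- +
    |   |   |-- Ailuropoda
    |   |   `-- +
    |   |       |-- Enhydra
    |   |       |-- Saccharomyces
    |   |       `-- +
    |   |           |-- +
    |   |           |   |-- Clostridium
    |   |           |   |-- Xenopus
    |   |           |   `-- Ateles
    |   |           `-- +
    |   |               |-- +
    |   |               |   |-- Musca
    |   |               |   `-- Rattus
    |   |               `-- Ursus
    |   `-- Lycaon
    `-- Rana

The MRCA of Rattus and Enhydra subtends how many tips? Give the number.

The MRCA of Rattus and Enhydra is the node subtending (Enhydra,Saccharomyces,((Clostridium,Xenopus,Ateles),((Musca,Rattus),Ursus))).
That clade contains 8 terminal taxa: Ateles, Clostridium, Enhydra, Musca, Rattus, Saccharomyces, Ursus, Xenopus.

8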